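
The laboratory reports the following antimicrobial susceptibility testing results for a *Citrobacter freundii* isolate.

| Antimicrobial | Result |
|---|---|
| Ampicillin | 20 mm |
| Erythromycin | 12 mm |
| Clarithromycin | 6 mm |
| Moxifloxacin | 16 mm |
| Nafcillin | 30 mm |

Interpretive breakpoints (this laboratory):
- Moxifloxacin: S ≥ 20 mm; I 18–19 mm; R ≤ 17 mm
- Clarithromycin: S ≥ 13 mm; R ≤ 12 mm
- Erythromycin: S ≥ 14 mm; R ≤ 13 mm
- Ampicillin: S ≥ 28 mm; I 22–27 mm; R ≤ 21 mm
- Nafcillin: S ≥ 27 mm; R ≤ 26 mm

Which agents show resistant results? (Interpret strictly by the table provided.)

Ampicillin 20 mm: ≤ 21 mm ⇒ Resistant
Erythromycin (12 mm) ≤ 13 mm → R
Clarithromycin 6 mm: ≤ 12 mm → R
Moxifloxacin 16 mm: ≤ 17 mm — Resistant
Nafcillin 30 mm: ≥ 27 mm ⇒ susceptible

ampicillin, erythromycin, clarithromycin, moxifloxacin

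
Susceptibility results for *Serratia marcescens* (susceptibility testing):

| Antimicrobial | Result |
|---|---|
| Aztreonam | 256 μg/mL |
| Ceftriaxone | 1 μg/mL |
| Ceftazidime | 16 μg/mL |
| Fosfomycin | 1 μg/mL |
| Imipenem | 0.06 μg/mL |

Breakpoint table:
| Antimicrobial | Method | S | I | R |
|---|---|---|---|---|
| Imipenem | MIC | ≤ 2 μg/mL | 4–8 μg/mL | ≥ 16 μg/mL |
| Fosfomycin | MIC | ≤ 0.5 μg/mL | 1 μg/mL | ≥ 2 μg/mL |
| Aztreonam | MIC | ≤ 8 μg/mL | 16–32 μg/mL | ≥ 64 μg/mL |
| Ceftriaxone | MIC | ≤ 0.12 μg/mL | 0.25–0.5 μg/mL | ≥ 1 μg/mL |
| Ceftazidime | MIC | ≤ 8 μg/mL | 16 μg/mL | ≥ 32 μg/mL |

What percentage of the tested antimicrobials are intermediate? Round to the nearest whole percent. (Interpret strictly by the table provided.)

Aztreonam: 256 μg/mL is ≥ 64 μg/mL ⇒ R
Ceftriaxone (1 μg/mL) ≥ 1 μg/mL ⇒ R
Ceftazidime (16 μg/mL) = 16 μg/mL — Intermediate
Fosfomycin 1 μg/mL: = 1 μg/mL → Intermediate
Imipenem (0.06 μg/mL) ≤ 2 μg/mL ⇒ susceptible
Intermediate: 2/5

40%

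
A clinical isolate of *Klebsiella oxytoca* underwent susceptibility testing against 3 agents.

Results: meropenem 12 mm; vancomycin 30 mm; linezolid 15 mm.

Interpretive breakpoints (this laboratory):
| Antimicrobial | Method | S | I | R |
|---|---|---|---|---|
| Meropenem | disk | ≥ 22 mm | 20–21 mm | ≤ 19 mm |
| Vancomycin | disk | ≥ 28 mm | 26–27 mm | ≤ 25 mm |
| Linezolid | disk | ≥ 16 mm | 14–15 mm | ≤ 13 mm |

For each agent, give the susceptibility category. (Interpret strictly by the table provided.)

Meropenem: 12 mm is ≤ 19 mm → Resistant
Vancomycin 30 mm: ≥ 28 mm ⇒ Susceptible
Linezolid: 15 mm is in 14–15 mm → I

R, S, I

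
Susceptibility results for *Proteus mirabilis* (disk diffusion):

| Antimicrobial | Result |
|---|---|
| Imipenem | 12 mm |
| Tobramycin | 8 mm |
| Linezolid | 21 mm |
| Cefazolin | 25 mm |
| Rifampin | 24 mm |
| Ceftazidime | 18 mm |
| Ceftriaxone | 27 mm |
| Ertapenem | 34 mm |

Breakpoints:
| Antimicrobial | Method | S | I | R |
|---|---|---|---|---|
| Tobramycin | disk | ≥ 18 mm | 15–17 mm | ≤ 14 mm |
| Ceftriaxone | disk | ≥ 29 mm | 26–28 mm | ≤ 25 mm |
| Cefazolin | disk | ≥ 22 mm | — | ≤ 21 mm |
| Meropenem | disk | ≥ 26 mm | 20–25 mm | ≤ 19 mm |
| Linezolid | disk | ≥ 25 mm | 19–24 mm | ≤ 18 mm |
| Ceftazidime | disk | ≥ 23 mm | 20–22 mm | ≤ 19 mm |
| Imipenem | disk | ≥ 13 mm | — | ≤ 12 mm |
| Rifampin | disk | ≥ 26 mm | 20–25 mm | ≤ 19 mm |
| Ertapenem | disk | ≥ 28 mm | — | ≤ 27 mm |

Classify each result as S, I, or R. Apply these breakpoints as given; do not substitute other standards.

R, R, I, S, I, R, I, S

Imipenem (12 mm) ≤ 12 mm ⇒ Resistant
Tobramycin (8 mm) ≤ 14 mm → R
Linezolid (21 mm) in 19–24 mm ⇒ I
Cefazolin 25 mm: ≥ 22 mm — susceptible
Rifampin 24 mm: in 20–25 mm — intermediate
Ceftazidime 18 mm: ≤ 19 mm — Resistant
Ceftriaxone 27 mm: in 26–28 mm — intermediate
Ertapenem 34 mm: ≥ 28 mm ⇒ Susceptible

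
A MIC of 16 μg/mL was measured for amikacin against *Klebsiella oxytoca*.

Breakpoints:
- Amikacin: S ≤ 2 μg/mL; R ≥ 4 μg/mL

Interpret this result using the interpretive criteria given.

Amikacin: 16 μg/mL is ≥ 4 μg/mL → resistant

Resistant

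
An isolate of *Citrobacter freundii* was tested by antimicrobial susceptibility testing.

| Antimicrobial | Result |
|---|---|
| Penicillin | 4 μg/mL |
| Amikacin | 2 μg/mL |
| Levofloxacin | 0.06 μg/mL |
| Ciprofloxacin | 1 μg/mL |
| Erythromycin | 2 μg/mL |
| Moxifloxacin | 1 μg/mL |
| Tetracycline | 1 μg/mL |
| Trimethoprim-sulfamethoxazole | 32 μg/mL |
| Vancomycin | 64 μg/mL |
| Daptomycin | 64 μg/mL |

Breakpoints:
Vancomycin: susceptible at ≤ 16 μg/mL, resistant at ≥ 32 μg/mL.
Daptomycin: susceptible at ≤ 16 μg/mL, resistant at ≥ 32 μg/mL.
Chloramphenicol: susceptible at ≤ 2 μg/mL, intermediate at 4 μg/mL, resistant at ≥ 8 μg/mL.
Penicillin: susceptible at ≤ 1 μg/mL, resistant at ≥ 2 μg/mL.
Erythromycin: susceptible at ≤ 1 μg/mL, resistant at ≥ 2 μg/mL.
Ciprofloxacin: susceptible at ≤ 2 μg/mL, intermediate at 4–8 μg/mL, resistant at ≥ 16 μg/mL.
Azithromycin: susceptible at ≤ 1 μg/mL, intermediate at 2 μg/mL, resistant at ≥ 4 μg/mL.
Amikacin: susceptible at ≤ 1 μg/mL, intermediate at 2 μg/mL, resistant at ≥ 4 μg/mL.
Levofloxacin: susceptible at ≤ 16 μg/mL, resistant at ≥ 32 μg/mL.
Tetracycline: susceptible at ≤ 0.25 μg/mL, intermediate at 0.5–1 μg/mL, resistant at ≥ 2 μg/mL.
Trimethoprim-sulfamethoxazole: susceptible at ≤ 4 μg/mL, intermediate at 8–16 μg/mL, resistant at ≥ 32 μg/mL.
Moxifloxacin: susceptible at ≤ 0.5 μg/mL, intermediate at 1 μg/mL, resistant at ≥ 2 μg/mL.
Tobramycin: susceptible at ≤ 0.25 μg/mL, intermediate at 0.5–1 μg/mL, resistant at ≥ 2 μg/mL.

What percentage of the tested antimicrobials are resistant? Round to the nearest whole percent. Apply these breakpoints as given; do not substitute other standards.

50%

Penicillin (4 μg/mL) ≥ 2 μg/mL → R
Amikacin (2 μg/mL) = 2 μg/mL ⇒ intermediate
Levofloxacin (0.06 μg/mL) ≤ 16 μg/mL — Susceptible
Ciprofloxacin (1 μg/mL) ≤ 2 μg/mL — susceptible
Erythromycin: 2 μg/mL is ≥ 2 μg/mL → Resistant
Moxifloxacin 1 μg/mL: = 1 μg/mL → intermediate
Tetracycline 1 μg/mL: in 0.5–1 μg/mL → Intermediate
Trimethoprim-sulfamethoxazole (32 μg/mL) ≥ 32 μg/mL — Resistant
Vancomycin (64 μg/mL) ≥ 32 μg/mL → R
Daptomycin 64 μg/mL: ≥ 32 μg/mL → R
Resistant: 5/10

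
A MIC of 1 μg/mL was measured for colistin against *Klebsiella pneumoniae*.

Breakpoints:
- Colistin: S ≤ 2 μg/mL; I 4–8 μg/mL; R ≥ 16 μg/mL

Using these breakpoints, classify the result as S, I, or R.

Susceptible

Colistin (1 μg/mL) ≤ 2 μg/mL → susceptible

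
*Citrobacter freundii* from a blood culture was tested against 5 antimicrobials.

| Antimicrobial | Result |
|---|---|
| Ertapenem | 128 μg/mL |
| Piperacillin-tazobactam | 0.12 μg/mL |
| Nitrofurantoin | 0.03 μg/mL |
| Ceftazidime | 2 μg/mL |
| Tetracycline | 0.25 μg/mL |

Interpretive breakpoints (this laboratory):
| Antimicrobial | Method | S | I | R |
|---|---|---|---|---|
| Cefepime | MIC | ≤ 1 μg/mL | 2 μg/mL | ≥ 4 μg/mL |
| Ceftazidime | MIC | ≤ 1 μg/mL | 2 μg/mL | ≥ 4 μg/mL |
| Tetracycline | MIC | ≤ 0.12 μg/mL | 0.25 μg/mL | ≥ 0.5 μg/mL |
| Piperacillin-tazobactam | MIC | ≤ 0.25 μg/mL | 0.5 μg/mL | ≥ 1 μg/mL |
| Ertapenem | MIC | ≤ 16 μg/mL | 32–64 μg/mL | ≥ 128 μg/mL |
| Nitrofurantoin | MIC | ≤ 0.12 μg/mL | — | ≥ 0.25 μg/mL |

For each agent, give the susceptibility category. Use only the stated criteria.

Ertapenem: 128 μg/mL is ≥ 128 μg/mL → Resistant
Piperacillin-tazobactam 0.12 μg/mL: ≤ 0.25 μg/mL ⇒ S
Nitrofurantoin (0.03 μg/mL) ≤ 0.12 μg/mL → S
Ceftazidime: 2 μg/mL is = 2 μg/mL ⇒ Intermediate
Tetracycline: 0.25 μg/mL is = 0.25 μg/mL ⇒ Intermediate

R, S, S, I, I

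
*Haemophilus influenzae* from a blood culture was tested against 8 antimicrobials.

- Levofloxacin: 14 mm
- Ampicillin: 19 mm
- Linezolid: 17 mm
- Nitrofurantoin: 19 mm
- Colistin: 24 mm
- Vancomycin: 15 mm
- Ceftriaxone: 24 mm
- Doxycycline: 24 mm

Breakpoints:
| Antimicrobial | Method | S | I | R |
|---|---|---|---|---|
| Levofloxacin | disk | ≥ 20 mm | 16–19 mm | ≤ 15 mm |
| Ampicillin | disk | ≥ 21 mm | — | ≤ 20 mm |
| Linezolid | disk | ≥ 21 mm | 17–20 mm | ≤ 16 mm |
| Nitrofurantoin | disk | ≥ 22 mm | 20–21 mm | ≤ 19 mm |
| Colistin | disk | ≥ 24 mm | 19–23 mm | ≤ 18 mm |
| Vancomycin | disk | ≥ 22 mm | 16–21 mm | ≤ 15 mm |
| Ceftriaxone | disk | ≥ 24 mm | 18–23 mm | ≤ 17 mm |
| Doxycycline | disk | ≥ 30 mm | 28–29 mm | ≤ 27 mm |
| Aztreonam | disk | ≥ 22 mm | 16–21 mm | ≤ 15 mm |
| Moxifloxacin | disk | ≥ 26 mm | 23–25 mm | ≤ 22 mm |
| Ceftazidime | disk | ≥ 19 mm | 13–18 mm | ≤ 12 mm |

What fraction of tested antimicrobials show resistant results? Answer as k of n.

5 of 8

Levofloxacin (14 mm) ≤ 15 mm ⇒ Resistant
Ampicillin (19 mm) ≤ 20 mm → Resistant
Linezolid (17 mm) in 17–20 mm → Intermediate
Nitrofurantoin 19 mm: ≤ 19 mm → resistant
Colistin: 24 mm is ≥ 24 mm → Susceptible
Vancomycin (15 mm) ≤ 15 mm — R
Ceftriaxone: 24 mm is ≥ 24 mm ⇒ susceptible
Doxycycline 24 mm: ≤ 27 mm → resistant
Resistant: 5/8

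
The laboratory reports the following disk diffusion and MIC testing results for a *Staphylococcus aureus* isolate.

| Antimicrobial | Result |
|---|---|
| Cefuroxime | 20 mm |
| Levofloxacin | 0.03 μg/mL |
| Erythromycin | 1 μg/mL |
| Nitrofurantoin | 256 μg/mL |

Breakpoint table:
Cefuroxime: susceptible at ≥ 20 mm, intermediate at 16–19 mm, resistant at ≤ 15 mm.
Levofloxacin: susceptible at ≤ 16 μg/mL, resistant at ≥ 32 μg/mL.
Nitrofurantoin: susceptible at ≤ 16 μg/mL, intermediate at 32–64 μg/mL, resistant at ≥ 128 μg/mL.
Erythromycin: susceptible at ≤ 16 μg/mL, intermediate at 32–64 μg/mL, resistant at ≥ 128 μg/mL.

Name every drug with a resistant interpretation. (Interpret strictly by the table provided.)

nitrofurantoin

Cefuroxime: 20 mm is ≥ 20 mm — Susceptible
Levofloxacin: 0.03 μg/mL is ≤ 16 μg/mL → Susceptible
Erythromycin (1 μg/mL) ≤ 16 μg/mL → Susceptible
Nitrofurantoin (256 μg/mL) ≥ 128 μg/mL → R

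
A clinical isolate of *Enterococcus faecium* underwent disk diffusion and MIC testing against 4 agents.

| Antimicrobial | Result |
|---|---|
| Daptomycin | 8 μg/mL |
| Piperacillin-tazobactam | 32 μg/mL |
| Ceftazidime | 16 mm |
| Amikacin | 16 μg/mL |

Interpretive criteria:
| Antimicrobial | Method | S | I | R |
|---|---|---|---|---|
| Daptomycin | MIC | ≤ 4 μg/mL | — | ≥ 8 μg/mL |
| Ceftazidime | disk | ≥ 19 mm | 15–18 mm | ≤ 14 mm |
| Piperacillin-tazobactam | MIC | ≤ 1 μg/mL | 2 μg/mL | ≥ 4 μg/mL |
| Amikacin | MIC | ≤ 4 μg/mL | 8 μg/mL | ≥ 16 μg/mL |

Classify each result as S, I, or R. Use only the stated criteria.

Daptomycin (8 μg/mL) ≥ 8 μg/mL → Resistant
Piperacillin-tazobactam: 32 μg/mL is ≥ 4 μg/mL → R
Ceftazidime: 16 mm is in 15–18 mm → Intermediate
Amikacin 16 μg/mL: ≥ 16 μg/mL — resistant

R, R, I, R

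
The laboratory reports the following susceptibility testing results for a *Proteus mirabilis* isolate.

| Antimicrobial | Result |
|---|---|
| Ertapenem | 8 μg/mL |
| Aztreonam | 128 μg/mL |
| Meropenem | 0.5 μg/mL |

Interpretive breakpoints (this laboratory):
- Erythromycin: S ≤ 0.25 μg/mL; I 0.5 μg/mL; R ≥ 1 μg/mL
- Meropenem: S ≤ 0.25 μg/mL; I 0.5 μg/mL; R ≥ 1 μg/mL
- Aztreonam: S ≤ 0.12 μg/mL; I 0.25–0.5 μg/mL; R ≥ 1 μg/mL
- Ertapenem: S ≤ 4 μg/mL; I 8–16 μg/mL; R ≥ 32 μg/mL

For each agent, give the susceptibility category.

Ertapenem: 8 μg/mL is in 8–16 μg/mL — I
Aztreonam 128 μg/mL: ≥ 1 μg/mL ⇒ R
Meropenem 0.5 μg/mL: = 0.5 μg/mL ⇒ I

I, R, I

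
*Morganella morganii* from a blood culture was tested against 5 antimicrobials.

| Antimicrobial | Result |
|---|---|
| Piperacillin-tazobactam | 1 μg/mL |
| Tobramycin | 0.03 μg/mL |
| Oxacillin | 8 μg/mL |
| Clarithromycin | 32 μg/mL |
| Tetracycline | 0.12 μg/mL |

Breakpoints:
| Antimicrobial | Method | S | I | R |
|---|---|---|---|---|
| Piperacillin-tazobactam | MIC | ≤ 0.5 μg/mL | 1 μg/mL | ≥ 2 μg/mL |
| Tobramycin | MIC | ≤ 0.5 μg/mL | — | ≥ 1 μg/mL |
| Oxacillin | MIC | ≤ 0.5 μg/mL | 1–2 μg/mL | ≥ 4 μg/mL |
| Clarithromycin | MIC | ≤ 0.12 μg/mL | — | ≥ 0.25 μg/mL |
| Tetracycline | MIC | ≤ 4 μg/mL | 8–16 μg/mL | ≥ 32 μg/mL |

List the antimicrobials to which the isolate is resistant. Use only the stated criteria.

oxacillin, clarithromycin

Piperacillin-tazobactam 1 μg/mL: = 1 μg/mL → I
Tobramycin: 0.03 μg/mL is ≤ 0.5 μg/mL — S
Oxacillin (8 μg/mL) ≥ 4 μg/mL → R
Clarithromycin 32 μg/mL: ≥ 0.25 μg/mL — resistant
Tetracycline 0.12 μg/mL: ≤ 4 μg/mL → susceptible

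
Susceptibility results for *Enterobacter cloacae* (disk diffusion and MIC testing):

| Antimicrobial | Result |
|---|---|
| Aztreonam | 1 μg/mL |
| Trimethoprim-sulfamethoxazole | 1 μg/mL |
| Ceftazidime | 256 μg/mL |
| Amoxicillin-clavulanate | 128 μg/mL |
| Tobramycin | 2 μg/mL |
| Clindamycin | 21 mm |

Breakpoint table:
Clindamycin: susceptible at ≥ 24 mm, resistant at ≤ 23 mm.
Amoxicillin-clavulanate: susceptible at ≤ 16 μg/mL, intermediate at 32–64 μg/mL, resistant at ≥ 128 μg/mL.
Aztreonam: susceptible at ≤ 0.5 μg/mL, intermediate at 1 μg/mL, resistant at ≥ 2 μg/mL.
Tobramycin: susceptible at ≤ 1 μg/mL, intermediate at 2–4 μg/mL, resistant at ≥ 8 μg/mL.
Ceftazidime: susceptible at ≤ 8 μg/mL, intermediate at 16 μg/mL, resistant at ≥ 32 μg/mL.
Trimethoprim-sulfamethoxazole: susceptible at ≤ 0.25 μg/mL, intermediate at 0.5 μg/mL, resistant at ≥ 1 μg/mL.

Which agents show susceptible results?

Aztreonam 1 μg/mL: = 1 μg/mL — intermediate
Trimethoprim-sulfamethoxazole 1 μg/mL: ≥ 1 μg/mL — R
Ceftazidime: 256 μg/mL is ≥ 32 μg/mL ⇒ Resistant
Amoxicillin-clavulanate 128 μg/mL: ≥ 128 μg/mL ⇒ resistant
Tobramycin 2 μg/mL: in 2–4 μg/mL — Intermediate
Clindamycin: 21 mm is ≤ 23 mm → R

none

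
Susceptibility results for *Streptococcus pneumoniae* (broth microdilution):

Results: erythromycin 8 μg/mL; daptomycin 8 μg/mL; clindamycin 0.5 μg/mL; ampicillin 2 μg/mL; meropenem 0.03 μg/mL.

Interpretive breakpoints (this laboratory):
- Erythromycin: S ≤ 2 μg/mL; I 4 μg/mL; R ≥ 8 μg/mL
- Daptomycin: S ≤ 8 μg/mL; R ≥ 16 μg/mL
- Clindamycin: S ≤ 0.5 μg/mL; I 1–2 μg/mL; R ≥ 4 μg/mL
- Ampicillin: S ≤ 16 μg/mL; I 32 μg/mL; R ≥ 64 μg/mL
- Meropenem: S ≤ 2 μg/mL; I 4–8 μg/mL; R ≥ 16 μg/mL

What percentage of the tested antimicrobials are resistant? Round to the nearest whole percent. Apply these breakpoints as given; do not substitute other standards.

Erythromycin 8 μg/mL: ≥ 8 μg/mL ⇒ resistant
Daptomycin 8 μg/mL: ≤ 8 μg/mL — S
Clindamycin 0.5 μg/mL: ≤ 0.5 μg/mL → Susceptible
Ampicillin: 2 μg/mL is ≤ 16 μg/mL → S
Meropenem: 0.03 μg/mL is ≤ 2 μg/mL — S
Resistant: 1/5

20%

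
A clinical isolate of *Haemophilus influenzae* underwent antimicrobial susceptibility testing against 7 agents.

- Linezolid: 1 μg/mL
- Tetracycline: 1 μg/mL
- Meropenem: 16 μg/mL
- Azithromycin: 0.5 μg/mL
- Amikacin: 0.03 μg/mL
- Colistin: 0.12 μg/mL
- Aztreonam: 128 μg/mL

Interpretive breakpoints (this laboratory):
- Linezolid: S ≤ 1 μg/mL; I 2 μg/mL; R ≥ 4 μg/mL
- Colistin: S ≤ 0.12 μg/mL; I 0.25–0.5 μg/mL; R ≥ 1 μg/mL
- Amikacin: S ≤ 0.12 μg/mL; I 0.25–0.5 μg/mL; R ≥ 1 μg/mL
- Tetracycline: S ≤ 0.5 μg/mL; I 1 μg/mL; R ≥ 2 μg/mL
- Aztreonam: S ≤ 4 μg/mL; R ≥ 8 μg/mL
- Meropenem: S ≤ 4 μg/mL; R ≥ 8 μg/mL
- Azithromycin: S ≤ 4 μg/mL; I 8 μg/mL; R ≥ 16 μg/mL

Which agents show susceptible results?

linezolid, azithromycin, amikacin, colistin

Linezolid 1 μg/mL: ≤ 1 μg/mL ⇒ susceptible
Tetracycline: 1 μg/mL is = 1 μg/mL → intermediate
Meropenem (16 μg/mL) ≥ 8 μg/mL → Resistant
Azithromycin (0.5 μg/mL) ≤ 4 μg/mL → Susceptible
Amikacin (0.03 μg/mL) ≤ 0.12 μg/mL → S
Colistin 0.12 μg/mL: ≤ 0.12 μg/mL ⇒ susceptible
Aztreonam 128 μg/mL: ≥ 8 μg/mL ⇒ resistant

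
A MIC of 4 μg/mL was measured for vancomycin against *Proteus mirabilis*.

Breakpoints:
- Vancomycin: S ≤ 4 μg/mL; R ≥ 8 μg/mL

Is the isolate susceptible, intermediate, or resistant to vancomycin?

S

Vancomycin (4 μg/mL) ≤ 4 μg/mL — S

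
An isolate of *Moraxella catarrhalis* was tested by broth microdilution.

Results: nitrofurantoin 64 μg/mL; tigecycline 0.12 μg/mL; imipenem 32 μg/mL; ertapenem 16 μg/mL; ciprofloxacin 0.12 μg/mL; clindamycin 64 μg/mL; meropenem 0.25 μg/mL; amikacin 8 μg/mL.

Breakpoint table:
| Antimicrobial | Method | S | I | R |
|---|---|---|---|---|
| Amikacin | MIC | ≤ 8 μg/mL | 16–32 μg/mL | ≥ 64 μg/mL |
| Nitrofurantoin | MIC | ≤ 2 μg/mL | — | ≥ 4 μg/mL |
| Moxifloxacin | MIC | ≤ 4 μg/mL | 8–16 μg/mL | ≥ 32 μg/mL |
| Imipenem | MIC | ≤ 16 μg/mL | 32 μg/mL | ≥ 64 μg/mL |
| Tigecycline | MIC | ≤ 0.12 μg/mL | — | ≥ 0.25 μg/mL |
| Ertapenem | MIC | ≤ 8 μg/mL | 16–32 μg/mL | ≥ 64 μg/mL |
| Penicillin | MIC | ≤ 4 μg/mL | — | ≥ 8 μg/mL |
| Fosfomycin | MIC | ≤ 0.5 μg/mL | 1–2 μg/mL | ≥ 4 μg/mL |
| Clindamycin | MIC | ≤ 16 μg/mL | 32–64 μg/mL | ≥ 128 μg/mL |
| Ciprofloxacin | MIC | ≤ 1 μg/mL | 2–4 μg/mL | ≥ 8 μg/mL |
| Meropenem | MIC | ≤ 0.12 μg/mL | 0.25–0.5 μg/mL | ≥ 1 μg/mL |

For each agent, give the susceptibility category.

Nitrofurantoin: 64 μg/mL is ≥ 4 μg/mL — R
Tigecycline 0.12 μg/mL: ≤ 0.12 μg/mL → susceptible
Imipenem 32 μg/mL: = 32 μg/mL → Intermediate
Ertapenem: 16 μg/mL is in 16–32 μg/mL → I
Ciprofloxacin: 0.12 μg/mL is ≤ 1 μg/mL ⇒ S
Clindamycin (64 μg/mL) in 32–64 μg/mL ⇒ Intermediate
Meropenem: 0.25 μg/mL is in 0.25–0.5 μg/mL ⇒ intermediate
Amikacin 8 μg/mL: ≤ 8 μg/mL ⇒ susceptible

R, S, I, I, S, I, I, S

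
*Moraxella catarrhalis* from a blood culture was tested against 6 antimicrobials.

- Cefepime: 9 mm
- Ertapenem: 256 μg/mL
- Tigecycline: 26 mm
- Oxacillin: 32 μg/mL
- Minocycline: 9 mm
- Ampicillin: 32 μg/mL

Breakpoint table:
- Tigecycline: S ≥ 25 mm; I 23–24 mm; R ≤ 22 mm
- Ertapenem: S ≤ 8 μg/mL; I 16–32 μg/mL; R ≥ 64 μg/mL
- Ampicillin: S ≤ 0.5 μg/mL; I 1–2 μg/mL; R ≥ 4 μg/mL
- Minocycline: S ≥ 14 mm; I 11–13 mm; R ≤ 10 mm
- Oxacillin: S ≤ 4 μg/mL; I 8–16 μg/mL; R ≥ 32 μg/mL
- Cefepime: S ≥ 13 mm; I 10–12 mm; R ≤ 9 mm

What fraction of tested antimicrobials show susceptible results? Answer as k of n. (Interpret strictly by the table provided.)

1 of 6

Cefepime (9 mm) ≤ 9 mm → resistant
Ertapenem 256 μg/mL: ≥ 64 μg/mL → resistant
Tigecycline 26 mm: ≥ 25 mm — Susceptible
Oxacillin: 32 μg/mL is ≥ 32 μg/mL → R
Minocycline (9 mm) ≤ 10 mm — R
Ampicillin (32 μg/mL) ≥ 4 μg/mL — resistant
Susceptible: 1/6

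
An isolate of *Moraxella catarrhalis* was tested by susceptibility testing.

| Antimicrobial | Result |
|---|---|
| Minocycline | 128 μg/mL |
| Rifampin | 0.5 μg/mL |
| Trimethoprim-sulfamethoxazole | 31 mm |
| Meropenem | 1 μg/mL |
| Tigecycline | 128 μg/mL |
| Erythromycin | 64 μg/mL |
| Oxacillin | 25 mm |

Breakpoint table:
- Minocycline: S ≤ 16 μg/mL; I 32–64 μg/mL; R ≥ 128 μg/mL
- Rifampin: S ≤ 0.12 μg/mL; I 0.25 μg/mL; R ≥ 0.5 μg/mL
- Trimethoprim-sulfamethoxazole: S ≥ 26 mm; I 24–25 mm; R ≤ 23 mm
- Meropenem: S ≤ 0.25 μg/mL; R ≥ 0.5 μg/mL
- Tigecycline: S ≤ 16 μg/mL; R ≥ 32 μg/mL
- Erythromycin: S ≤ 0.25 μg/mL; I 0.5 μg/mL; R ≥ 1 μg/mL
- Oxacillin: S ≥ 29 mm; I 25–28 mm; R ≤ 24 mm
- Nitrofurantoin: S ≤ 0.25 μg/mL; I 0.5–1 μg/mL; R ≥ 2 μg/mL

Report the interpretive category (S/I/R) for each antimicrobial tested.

Minocycline: 128 μg/mL is ≥ 128 μg/mL → resistant
Rifampin (0.5 μg/mL) ≥ 0.5 μg/mL — R
Trimethoprim-sulfamethoxazole: 31 mm is ≥ 26 mm ⇒ S
Meropenem (1 μg/mL) ≥ 0.5 μg/mL ⇒ resistant
Tigecycline 128 μg/mL: ≥ 32 μg/mL ⇒ R
Erythromycin 64 μg/mL: ≥ 1 μg/mL — Resistant
Oxacillin: 25 mm is in 25–28 mm — Intermediate

R, R, S, R, R, R, I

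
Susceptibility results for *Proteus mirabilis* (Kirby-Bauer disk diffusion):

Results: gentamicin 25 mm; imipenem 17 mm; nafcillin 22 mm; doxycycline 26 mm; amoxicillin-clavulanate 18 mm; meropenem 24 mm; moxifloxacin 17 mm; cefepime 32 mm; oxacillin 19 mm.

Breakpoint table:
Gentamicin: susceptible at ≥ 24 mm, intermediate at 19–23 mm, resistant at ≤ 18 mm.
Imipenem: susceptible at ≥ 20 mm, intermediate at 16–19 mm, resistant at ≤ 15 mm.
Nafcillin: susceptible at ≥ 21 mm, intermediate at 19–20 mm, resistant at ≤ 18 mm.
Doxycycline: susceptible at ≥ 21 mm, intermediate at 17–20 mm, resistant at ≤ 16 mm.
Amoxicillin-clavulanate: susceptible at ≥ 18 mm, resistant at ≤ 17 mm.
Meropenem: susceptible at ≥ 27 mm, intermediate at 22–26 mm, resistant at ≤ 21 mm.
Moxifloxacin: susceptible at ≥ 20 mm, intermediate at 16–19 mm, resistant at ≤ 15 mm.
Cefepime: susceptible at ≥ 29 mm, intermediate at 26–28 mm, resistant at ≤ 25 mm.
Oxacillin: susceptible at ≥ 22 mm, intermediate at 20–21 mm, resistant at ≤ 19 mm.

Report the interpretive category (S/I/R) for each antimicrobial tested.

S, I, S, S, S, I, I, S, R

Gentamicin: 25 mm is ≥ 24 mm → susceptible
Imipenem 17 mm: in 16–19 mm ⇒ Intermediate
Nafcillin 22 mm: ≥ 21 mm ⇒ susceptible
Doxycycline 26 mm: ≥ 21 mm ⇒ Susceptible
Amoxicillin-clavulanate 18 mm: ≥ 18 mm — Susceptible
Meropenem 24 mm: in 22–26 mm ⇒ Intermediate
Moxifloxacin: 17 mm is in 16–19 mm ⇒ Intermediate
Cefepime 32 mm: ≥ 29 mm ⇒ S
Oxacillin: 19 mm is ≤ 19 mm ⇒ resistant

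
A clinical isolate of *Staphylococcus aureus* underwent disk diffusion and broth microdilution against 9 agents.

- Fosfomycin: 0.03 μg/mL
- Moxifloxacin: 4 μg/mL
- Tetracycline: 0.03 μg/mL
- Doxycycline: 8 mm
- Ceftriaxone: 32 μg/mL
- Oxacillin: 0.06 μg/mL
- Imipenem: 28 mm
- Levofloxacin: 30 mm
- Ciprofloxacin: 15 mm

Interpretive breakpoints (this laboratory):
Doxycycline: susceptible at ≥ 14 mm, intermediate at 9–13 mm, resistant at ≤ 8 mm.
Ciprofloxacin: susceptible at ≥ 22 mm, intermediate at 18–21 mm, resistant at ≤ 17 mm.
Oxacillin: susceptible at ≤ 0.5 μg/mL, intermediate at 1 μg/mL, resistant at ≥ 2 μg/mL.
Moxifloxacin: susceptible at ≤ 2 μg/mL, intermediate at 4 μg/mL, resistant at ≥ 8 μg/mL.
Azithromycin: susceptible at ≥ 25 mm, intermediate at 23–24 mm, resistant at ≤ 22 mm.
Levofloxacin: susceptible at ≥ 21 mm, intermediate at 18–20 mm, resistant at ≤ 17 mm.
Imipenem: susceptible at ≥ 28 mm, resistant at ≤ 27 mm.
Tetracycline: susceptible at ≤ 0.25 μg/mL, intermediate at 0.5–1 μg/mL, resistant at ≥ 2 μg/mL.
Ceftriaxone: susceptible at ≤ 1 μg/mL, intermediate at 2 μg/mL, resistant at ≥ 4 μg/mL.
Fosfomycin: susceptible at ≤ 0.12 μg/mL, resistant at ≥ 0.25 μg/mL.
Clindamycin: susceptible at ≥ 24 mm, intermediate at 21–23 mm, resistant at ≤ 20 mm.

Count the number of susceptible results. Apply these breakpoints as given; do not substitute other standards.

5

Fosfomycin (0.03 μg/mL) ≤ 0.12 μg/mL → S
Moxifloxacin 4 μg/mL: = 4 μg/mL → intermediate
Tetracycline (0.03 μg/mL) ≤ 0.25 μg/mL ⇒ Susceptible
Doxycycline: 8 mm is ≤ 8 mm ⇒ R
Ceftriaxone (32 μg/mL) ≥ 4 μg/mL ⇒ resistant
Oxacillin 0.06 μg/mL: ≤ 0.5 μg/mL — S
Imipenem: 28 mm is ≥ 28 mm — susceptible
Levofloxacin: 30 mm is ≥ 21 mm ⇒ Susceptible
Ciprofloxacin: 15 mm is ≤ 17 mm — resistant
Susceptible: 5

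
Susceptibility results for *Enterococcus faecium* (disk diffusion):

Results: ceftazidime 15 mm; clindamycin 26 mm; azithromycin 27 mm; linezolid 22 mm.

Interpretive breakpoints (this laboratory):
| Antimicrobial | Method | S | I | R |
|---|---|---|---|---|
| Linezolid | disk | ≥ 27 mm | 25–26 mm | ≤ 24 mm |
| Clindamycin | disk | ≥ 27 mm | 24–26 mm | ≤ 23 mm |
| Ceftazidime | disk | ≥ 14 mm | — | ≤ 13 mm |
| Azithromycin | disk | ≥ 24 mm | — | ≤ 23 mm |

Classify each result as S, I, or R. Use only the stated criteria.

Ceftazidime 15 mm: ≥ 14 mm ⇒ S
Clindamycin (26 mm) in 24–26 mm ⇒ I
Azithromycin (27 mm) ≥ 24 mm → S
Linezolid (22 mm) ≤ 24 mm — resistant

S, I, S, R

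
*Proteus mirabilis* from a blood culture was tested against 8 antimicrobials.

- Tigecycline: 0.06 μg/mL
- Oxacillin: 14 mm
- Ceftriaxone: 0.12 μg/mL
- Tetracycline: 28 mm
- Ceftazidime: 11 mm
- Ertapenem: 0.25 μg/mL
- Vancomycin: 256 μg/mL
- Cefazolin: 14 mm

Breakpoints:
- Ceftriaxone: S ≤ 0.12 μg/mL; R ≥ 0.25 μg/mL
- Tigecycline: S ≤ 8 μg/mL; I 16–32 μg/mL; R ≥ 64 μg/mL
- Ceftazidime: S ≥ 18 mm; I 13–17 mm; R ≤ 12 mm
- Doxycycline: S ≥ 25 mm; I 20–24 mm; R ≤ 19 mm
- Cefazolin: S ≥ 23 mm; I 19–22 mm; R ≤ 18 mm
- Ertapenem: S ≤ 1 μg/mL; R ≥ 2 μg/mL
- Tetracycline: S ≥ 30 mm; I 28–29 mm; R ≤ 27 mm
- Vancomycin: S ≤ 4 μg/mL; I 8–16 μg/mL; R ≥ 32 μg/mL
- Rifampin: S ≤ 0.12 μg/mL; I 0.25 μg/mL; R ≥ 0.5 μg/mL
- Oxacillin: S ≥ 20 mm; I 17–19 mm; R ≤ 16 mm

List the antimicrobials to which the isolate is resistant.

oxacillin, ceftazidime, vancomycin, cefazolin

Tigecycline: 0.06 μg/mL is ≤ 8 μg/mL — S
Oxacillin (14 mm) ≤ 16 mm — Resistant
Ceftriaxone 0.12 μg/mL: ≤ 0.12 μg/mL ⇒ S
Tetracycline 28 mm: in 28–29 mm — intermediate
Ceftazidime 11 mm: ≤ 12 mm — Resistant
Ertapenem (0.25 μg/mL) ≤ 1 μg/mL — Susceptible
Vancomycin (256 μg/mL) ≥ 32 μg/mL — resistant
Cefazolin: 14 mm is ≤ 18 mm ⇒ Resistant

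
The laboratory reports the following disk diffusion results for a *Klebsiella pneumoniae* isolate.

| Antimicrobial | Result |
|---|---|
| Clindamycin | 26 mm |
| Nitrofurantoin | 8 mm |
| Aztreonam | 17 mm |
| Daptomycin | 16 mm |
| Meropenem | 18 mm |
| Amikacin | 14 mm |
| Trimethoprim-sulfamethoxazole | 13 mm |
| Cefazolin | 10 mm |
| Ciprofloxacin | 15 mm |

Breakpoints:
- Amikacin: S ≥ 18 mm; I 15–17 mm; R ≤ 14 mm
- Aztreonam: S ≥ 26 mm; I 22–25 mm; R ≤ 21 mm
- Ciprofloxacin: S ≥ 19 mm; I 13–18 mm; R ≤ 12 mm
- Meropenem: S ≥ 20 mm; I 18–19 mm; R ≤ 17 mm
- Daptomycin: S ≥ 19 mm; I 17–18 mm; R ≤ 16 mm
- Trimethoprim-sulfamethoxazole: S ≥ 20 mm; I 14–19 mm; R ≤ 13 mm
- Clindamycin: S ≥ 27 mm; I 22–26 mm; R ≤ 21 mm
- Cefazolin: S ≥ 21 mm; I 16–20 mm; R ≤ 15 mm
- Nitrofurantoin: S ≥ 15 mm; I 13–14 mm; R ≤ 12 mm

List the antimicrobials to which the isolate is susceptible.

none

Clindamycin: 26 mm is in 22–26 mm → Intermediate
Nitrofurantoin 8 mm: ≤ 12 mm ⇒ resistant
Aztreonam (17 mm) ≤ 21 mm → R
Daptomycin 16 mm: ≤ 16 mm → resistant
Meropenem (18 mm) in 18–19 mm → intermediate
Amikacin 14 mm: ≤ 14 mm → R
Trimethoprim-sulfamethoxazole (13 mm) ≤ 13 mm — resistant
Cefazolin 10 mm: ≤ 15 mm — Resistant
Ciprofloxacin: 15 mm is in 13–18 mm → I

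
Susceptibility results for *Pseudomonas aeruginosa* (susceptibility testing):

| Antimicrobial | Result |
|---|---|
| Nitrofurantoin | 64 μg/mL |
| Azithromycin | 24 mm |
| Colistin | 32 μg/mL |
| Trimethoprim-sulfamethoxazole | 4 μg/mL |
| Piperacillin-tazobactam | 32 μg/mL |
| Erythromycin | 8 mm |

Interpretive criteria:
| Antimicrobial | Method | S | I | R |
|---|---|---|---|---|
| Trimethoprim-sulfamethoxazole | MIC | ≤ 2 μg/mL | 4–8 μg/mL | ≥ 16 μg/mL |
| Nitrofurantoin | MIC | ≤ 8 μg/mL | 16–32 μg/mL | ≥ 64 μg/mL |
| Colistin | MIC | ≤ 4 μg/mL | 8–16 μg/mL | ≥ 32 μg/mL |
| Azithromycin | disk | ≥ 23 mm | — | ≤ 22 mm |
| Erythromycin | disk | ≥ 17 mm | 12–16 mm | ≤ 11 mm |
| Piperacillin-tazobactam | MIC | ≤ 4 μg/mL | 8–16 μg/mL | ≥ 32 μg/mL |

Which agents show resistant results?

nitrofurantoin, colistin, piperacillin-tazobactam, erythromycin

Nitrofurantoin 64 μg/mL: ≥ 64 μg/mL ⇒ Resistant
Azithromycin (24 mm) ≥ 23 mm — S
Colistin (32 μg/mL) ≥ 32 μg/mL — Resistant
Trimethoprim-sulfamethoxazole (4 μg/mL) in 4–8 μg/mL ⇒ I
Piperacillin-tazobactam 32 μg/mL: ≥ 32 μg/mL — resistant
Erythromycin (8 mm) ≤ 11 mm — resistant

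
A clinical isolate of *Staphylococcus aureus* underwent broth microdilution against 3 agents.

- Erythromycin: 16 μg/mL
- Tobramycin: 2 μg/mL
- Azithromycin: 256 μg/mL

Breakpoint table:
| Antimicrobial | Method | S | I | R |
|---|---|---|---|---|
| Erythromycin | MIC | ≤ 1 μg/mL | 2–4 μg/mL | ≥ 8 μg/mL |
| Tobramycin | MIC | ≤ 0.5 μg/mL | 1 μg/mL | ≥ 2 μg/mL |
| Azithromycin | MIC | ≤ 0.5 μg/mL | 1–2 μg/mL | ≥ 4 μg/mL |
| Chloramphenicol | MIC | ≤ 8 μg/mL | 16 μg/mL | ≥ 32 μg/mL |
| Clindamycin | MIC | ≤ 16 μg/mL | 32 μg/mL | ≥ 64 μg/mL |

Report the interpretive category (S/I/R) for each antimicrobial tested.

R, R, R

Erythromycin: 16 μg/mL is ≥ 8 μg/mL → Resistant
Tobramycin: 2 μg/mL is ≥ 2 μg/mL → R
Azithromycin (256 μg/mL) ≥ 4 μg/mL — resistant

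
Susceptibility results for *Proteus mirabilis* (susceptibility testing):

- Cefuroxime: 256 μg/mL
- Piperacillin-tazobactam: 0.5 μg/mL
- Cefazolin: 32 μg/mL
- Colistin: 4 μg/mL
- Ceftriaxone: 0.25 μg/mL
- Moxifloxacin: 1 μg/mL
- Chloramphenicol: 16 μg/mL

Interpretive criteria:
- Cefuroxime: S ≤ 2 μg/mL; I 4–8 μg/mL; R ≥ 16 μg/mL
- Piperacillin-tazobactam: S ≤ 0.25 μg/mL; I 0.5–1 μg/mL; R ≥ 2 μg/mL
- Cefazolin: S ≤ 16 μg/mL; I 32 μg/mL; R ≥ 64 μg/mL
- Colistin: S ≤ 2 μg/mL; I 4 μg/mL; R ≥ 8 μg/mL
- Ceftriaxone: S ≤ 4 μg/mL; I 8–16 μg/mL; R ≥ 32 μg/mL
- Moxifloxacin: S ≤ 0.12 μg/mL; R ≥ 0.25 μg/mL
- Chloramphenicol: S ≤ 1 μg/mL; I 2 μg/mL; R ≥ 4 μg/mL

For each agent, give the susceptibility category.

R, I, I, I, S, R, R

Cefuroxime (256 μg/mL) ≥ 16 μg/mL — resistant
Piperacillin-tazobactam: 0.5 μg/mL is in 0.5–1 μg/mL → Intermediate
Cefazolin 32 μg/mL: = 32 μg/mL — Intermediate
Colistin: 4 μg/mL is = 4 μg/mL ⇒ intermediate
Ceftriaxone 0.25 μg/mL: ≤ 4 μg/mL → Susceptible
Moxifloxacin 1 μg/mL: ≥ 0.25 μg/mL → Resistant
Chloramphenicol 16 μg/mL: ≥ 4 μg/mL — resistant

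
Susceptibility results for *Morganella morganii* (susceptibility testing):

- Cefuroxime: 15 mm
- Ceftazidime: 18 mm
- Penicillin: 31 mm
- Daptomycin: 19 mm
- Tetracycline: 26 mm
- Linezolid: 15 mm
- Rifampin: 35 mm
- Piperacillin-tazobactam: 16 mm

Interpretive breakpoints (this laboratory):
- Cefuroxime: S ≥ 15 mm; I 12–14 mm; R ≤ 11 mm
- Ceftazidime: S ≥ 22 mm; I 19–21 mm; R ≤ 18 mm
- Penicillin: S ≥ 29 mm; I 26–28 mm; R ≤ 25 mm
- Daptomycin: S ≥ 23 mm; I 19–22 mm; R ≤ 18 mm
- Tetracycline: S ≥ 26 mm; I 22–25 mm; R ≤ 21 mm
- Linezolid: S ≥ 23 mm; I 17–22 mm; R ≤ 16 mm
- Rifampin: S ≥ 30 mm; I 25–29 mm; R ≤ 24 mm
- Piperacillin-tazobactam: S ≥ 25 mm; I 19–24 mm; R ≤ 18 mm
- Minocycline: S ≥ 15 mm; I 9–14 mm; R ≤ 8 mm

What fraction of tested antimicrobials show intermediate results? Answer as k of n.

1 of 8

Cefuroxime 15 mm: ≥ 15 mm → susceptible
Ceftazidime (18 mm) ≤ 18 mm → R
Penicillin 31 mm: ≥ 29 mm ⇒ Susceptible
Daptomycin (19 mm) in 19–22 mm → intermediate
Tetracycline (26 mm) ≥ 26 mm — S
Linezolid: 15 mm is ≤ 16 mm — resistant
Rifampin 35 mm: ≥ 30 mm → susceptible
Piperacillin-tazobactam (16 mm) ≤ 18 mm — Resistant
Intermediate: 1/8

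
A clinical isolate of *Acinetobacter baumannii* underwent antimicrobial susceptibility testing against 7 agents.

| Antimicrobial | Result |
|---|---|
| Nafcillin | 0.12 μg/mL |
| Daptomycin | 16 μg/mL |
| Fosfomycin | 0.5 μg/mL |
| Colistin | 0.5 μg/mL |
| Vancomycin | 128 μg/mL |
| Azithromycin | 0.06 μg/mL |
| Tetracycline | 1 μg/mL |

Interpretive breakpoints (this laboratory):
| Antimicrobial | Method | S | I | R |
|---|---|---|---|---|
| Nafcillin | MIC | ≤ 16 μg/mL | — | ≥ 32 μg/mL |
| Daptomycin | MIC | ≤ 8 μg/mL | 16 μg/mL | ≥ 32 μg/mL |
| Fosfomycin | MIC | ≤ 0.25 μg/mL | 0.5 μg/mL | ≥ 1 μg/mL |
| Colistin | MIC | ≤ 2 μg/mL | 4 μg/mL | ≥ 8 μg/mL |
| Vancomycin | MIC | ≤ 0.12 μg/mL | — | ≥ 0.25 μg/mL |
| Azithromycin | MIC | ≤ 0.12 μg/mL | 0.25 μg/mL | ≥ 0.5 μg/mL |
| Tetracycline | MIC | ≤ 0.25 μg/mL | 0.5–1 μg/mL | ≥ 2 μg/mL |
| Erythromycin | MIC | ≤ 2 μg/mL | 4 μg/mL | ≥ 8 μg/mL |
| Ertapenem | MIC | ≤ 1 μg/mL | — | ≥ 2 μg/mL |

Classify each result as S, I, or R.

Nafcillin 0.12 μg/mL: ≤ 16 μg/mL — susceptible
Daptomycin 16 μg/mL: = 16 μg/mL ⇒ intermediate
Fosfomycin: 0.5 μg/mL is = 0.5 μg/mL → I
Colistin (0.5 μg/mL) ≤ 2 μg/mL ⇒ Susceptible
Vancomycin 128 μg/mL: ≥ 0.25 μg/mL ⇒ Resistant
Azithromycin (0.06 μg/mL) ≤ 0.12 μg/mL ⇒ susceptible
Tetracycline (1 μg/mL) in 0.5–1 μg/mL → intermediate

S, I, I, S, R, S, I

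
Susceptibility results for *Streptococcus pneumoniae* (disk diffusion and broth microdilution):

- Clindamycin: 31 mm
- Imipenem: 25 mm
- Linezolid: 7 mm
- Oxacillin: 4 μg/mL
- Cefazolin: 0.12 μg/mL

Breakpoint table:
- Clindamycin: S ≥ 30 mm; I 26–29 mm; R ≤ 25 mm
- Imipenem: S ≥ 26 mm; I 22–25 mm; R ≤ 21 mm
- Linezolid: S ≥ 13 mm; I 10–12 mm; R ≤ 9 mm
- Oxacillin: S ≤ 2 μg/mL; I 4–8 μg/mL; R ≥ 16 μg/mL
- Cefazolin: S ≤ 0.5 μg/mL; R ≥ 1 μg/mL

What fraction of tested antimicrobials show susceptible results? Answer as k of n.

Clindamycin 31 mm: ≥ 30 mm ⇒ S
Imipenem 25 mm: in 22–25 mm → intermediate
Linezolid (7 mm) ≤ 9 mm → resistant
Oxacillin (4 μg/mL) in 4–8 μg/mL ⇒ intermediate
Cefazolin: 0.12 μg/mL is ≤ 0.5 μg/mL ⇒ susceptible
Susceptible: 2/5

2 of 5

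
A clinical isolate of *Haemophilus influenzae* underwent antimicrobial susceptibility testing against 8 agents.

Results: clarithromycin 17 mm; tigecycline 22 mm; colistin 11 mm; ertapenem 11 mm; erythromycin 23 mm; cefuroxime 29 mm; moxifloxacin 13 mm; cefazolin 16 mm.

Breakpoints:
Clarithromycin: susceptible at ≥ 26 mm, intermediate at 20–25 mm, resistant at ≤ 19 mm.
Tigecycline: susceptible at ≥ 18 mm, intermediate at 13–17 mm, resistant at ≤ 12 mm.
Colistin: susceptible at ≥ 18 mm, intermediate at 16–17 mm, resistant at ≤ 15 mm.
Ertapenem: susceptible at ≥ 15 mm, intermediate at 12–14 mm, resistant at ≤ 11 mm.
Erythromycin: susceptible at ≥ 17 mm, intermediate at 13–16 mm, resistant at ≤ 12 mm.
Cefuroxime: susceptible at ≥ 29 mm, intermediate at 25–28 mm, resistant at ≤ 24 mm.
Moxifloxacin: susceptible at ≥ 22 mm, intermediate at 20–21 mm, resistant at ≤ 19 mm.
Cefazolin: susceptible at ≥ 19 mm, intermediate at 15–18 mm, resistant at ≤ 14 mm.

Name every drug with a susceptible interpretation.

tigecycline, erythromycin, cefuroxime

Clarithromycin: 17 mm is ≤ 19 mm ⇒ resistant
Tigecycline (22 mm) ≥ 18 mm → S
Colistin (11 mm) ≤ 15 mm → Resistant
Ertapenem (11 mm) ≤ 11 mm ⇒ resistant
Erythromycin (23 mm) ≥ 17 mm ⇒ Susceptible
Cefuroxime (29 mm) ≥ 29 mm → susceptible
Moxifloxacin: 13 mm is ≤ 19 mm → resistant
Cefazolin 16 mm: in 15–18 mm ⇒ Intermediate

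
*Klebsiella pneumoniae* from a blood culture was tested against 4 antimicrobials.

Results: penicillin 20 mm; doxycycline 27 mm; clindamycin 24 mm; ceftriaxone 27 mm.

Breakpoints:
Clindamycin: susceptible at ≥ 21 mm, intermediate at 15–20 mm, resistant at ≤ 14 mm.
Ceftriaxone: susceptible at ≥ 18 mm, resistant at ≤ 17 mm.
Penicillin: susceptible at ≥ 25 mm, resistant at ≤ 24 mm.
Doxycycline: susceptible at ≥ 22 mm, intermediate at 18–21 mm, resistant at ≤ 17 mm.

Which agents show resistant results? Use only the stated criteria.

penicillin

Penicillin 20 mm: ≤ 24 mm — resistant
Doxycycline: 27 mm is ≥ 22 mm → Susceptible
Clindamycin (24 mm) ≥ 21 mm ⇒ Susceptible
Ceftriaxone 27 mm: ≥ 18 mm — S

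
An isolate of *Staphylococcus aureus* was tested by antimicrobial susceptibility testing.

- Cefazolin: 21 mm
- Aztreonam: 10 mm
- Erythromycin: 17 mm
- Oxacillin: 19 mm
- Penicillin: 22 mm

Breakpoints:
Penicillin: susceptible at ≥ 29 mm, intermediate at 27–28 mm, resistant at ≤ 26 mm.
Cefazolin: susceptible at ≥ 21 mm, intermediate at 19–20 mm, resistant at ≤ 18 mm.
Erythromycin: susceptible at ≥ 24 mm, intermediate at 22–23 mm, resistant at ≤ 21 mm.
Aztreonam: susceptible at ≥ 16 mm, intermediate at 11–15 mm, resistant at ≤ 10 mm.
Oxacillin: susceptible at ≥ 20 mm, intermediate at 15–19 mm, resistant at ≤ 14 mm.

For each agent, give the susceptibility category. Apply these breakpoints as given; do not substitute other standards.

S, R, R, I, R

Cefazolin 21 mm: ≥ 21 mm ⇒ susceptible
Aztreonam (10 mm) ≤ 10 mm — Resistant
Erythromycin (17 mm) ≤ 21 mm → Resistant
Oxacillin: 19 mm is in 15–19 mm ⇒ I
Penicillin 22 mm: ≤ 26 mm → R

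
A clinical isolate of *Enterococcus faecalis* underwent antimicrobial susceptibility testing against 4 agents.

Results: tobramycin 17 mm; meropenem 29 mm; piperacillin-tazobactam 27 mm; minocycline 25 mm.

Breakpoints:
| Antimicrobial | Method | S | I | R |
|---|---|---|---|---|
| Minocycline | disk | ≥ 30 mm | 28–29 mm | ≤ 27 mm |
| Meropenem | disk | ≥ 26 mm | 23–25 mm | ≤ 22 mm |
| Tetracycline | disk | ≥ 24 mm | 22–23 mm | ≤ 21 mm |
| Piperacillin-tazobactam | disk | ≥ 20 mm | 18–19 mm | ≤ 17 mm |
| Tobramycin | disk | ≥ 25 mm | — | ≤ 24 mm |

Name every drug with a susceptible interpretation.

Tobramycin (17 mm) ≤ 24 mm → Resistant
Meropenem: 29 mm is ≥ 26 mm — Susceptible
Piperacillin-tazobactam: 27 mm is ≥ 20 mm ⇒ S
Minocycline (25 mm) ≤ 27 mm ⇒ Resistant

meropenem, piperacillin-tazobactam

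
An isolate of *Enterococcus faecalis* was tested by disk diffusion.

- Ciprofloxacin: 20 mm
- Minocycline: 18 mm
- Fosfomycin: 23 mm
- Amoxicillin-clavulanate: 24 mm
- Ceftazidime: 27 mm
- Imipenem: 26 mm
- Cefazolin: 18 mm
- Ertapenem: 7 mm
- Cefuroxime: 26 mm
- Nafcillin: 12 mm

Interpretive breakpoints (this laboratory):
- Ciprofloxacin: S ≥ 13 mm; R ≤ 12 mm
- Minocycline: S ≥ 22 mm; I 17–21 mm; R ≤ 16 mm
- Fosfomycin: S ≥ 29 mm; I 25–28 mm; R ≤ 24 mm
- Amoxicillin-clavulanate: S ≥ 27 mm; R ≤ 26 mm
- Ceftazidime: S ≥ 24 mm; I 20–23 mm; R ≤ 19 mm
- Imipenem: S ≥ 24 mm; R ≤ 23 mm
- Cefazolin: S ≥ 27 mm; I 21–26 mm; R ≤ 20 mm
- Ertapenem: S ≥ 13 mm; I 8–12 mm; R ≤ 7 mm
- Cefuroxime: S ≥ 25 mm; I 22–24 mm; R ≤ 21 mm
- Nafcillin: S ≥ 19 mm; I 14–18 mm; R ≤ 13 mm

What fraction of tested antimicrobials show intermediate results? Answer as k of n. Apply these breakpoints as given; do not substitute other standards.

Ciprofloxacin: 20 mm is ≥ 13 mm — susceptible
Minocycline: 18 mm is in 17–21 mm — intermediate
Fosfomycin 23 mm: ≤ 24 mm ⇒ Resistant
Amoxicillin-clavulanate: 24 mm is ≤ 26 mm — resistant
Ceftazidime (27 mm) ≥ 24 mm ⇒ susceptible
Imipenem (26 mm) ≥ 24 mm ⇒ susceptible
Cefazolin: 18 mm is ≤ 20 mm → Resistant
Ertapenem: 7 mm is ≤ 7 mm — Resistant
Cefuroxime: 26 mm is ≥ 25 mm ⇒ susceptible
Nafcillin 12 mm: ≤ 13 mm ⇒ R
Intermediate: 1/10

1 of 10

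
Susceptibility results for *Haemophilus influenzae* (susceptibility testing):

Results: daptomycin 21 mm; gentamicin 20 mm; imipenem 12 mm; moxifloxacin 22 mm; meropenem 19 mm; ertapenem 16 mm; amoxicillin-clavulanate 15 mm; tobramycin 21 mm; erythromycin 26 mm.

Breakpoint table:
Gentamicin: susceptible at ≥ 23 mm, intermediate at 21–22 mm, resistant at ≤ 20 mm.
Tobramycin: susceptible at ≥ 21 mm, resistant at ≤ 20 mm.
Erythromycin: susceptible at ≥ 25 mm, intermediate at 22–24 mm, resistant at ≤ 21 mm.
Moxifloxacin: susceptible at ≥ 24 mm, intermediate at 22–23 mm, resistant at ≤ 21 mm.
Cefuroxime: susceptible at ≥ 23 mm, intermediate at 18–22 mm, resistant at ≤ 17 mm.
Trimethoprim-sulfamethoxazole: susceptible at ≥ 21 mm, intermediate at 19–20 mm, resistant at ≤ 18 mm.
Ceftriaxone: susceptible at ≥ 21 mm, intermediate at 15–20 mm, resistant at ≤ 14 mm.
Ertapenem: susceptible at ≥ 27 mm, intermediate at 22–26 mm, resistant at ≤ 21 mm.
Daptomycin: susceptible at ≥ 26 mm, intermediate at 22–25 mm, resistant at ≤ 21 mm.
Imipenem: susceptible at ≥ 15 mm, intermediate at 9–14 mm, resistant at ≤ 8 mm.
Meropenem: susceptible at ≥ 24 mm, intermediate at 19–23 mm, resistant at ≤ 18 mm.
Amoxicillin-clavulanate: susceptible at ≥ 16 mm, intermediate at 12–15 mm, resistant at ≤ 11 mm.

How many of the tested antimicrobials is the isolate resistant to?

3

Daptomycin 21 mm: ≤ 21 mm — resistant
Gentamicin 20 mm: ≤ 20 mm — resistant
Imipenem 12 mm: in 9–14 mm — I
Moxifloxacin (22 mm) in 22–23 mm — I
Meropenem (19 mm) in 19–23 mm — I
Ertapenem (16 mm) ≤ 21 mm ⇒ R
Amoxicillin-clavulanate 15 mm: in 12–15 mm — intermediate
Tobramycin: 21 mm is ≥ 21 mm ⇒ S
Erythromycin (26 mm) ≥ 25 mm — susceptible
Resistant: 3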